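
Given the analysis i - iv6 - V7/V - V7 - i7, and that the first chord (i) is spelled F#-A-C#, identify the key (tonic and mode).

F# minor

The anchor chord is a minor triad on F#, labeled i.
If F# is scale degree 1 and the mode makes that degree carry a minor triad, the tonic is F# and the mode is minor.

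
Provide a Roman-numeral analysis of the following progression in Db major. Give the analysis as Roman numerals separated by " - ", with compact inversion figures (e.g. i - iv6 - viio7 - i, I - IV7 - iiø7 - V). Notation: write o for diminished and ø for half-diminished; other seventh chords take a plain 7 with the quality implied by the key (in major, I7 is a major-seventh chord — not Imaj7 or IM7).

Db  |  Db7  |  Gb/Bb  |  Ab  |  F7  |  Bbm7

I - V7/IV - IV6 - V - V7/vi - vi7

Db: major triad on Db = scale degree 1 → I.
Db7 is the secondary dominant of IV (dominant seventh chord on Db): V7/IV.
Gb/Bb has root Gb, degree 4 in Db major, so IV6.
Ab: root Ab is the dominant; major triad there is V.
F7: chromatic; F is V of vi, so V7/vi.
Bbm7 has root Bb, degree 6 in Db major, so vi7.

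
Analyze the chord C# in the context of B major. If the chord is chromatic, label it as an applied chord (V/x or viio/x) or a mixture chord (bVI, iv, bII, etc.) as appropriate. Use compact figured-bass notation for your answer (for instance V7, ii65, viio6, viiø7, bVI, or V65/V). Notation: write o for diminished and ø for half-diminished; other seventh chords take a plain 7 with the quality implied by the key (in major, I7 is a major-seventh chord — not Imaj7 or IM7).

V/V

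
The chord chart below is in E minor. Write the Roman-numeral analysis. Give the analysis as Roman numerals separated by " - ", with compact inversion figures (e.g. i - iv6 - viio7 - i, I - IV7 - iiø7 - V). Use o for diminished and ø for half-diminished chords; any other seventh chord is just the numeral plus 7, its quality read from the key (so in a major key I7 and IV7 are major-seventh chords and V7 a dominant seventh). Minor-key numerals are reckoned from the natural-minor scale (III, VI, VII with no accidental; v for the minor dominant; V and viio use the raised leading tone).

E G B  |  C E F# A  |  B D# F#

E-G-B: root E is the tonic; minor triad there is i.
C-E-F#-A: half-diminished seventh chord on F# = scale degree 2 → iiø43.
B-D#-F#: root B is the dominant; major triad there is V.

i - iiø43 - V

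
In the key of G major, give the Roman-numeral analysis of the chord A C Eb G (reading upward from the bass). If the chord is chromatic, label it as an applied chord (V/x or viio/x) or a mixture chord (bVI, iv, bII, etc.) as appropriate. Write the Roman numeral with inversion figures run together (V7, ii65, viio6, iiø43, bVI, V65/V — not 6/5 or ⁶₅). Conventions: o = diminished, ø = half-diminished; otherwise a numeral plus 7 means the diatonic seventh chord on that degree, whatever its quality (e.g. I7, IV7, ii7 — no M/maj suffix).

iiø7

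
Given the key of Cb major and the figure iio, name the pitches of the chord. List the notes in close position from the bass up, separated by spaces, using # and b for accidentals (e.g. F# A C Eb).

Scale degree 2 in Cb major is Db; here the chord built on it is altered to a diminished triad. iio is the diminished supertonic triad, borrowed from the parallel minor.
So the chord is Db-Fb-Abb.

Db Fb Abb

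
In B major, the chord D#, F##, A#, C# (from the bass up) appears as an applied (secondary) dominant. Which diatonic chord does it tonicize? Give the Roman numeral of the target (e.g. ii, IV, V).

The chord is a dominant seventh chord on D#.
A dominant resolves down a perfect fifth: D# → G#. In B major, G# is scale degree 6, i.e. vi.

vi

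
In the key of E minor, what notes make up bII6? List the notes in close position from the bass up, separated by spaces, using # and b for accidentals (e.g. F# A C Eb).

bII6 is the Neapolitan sixth — a major triad on the lowered second degree, here in its customary first inversion. In E minor that root is F.
So the chord is F-A-C, a major triad.
With the 6 figure the chord is in first inversion; from the bass A upward in close position it reads A-C-F.

A C F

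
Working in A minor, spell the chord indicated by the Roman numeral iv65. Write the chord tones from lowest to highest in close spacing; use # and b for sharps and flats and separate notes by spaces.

The numeral's case and figure indicate a minor seventh chord. In A minor its root, scale degree 4, is D.
That chord is spelled D-F-A-C.
The figured bass 65 indicates first inversion, placing the third (F) in the bass: F-A-C-D.

F A C D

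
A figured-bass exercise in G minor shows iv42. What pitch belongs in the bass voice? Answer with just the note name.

Bb

iv in G minor has root C; the chord is C-Eb-G-Bb.
The figure 42 means third inversion — the seventh is in the bass.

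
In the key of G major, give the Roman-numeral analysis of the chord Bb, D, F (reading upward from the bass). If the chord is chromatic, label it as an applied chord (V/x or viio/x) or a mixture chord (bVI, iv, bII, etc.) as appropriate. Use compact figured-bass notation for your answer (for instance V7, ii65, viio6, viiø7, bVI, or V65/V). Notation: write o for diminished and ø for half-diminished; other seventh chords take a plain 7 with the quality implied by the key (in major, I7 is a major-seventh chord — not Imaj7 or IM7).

The pitches Bb-D-F form a major triad rooted on Bb.
Bb is the lowered third degree of G major (diatonic 3 would be B). This is a major triad on the lowered third degree, borrowed from the parallel minor.

bIII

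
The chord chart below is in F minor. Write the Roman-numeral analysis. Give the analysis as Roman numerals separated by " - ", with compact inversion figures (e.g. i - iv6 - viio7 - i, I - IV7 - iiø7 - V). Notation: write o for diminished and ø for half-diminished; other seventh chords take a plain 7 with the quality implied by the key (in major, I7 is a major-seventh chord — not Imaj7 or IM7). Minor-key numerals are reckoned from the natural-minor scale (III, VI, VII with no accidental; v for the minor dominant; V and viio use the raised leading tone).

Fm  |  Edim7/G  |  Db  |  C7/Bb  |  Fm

i - viio65 - VI - V42 - i

Fm: root F is the tonic; minor triad there is i.
Edim7/G has root E, degree 7 in F minor, so viio65.
Db has root Db, degree 6 in F minor, so VI.
C7/Bb: root C is the dominant; dominant seventh chord there is V42.
Fm has root F, degree 1 in F minor, so i.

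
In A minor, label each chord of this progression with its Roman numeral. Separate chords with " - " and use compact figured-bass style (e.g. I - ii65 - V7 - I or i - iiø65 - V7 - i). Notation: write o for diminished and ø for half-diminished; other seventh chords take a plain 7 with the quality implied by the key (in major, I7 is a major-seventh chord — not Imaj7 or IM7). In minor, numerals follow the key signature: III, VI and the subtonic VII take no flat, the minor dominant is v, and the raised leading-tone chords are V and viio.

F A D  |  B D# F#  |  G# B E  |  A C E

F-A-D: root D is the subdominant; minor triad there is iv6.
B-D#-F#: a major triad on B, the applied dominant of V → V/V.
G#-B-E: major triad on E = scale degree 5 → V6.
A-C-E: root A is the tonic; minor triad there is i.

iv6 - V/V - V6 - i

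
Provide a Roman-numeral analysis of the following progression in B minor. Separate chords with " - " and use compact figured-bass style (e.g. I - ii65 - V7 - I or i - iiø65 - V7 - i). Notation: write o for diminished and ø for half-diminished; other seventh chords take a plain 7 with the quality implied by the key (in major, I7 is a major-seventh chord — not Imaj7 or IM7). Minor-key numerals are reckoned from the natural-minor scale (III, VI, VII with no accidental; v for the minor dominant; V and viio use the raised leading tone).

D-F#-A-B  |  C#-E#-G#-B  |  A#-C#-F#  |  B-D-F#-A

i65 - V7/V - V6 - i7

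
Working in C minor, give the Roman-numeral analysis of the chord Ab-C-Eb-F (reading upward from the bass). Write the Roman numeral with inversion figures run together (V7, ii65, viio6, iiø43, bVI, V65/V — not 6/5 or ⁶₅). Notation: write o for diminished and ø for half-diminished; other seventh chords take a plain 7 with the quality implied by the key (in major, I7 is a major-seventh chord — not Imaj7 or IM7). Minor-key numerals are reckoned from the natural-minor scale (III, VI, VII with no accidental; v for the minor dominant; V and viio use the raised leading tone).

iv65

The pitches F-Ab-C-Eb form a minor seventh chord rooted on F.
F is scale degree 4 in C minor, and a minor seventh chord on that degree is written iv7.
With Ab in the bass the chord is in first inversion, so the figured bass is 65.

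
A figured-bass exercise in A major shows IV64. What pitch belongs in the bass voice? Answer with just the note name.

IV in A major has root D; the chord is D-F#-A.
The figure 64 means second inversion — the fifth is in the bass.

A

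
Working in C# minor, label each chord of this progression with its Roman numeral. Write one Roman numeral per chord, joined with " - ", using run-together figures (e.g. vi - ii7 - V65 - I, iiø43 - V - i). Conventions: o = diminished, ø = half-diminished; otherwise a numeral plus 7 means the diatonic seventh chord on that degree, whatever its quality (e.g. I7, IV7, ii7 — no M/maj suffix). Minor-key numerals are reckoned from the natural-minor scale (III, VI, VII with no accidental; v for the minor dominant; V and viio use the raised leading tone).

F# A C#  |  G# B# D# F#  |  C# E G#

iv - V7 - i

F#-A-C# has root F#, degree 4 in C# minor, so iv.
G#-B#-D#-F# has root G#, degree 5 in C# minor, so V7.
C#-E-G#: minor triad on C# = scale degree 1 → i.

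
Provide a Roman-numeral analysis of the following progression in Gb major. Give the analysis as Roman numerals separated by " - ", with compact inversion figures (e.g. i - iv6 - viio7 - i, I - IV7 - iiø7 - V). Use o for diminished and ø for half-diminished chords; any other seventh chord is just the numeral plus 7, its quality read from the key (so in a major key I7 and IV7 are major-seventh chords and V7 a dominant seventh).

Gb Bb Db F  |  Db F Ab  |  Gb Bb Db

Gb-Bb-Db-F: root Gb is the tonic; major seventh chord there is I7.
Db-F-Ab: major triad on Db = scale degree 5 → V.
Gb-Bb-Db: major triad on Gb = scale degree 1 → I.

I7 - V - I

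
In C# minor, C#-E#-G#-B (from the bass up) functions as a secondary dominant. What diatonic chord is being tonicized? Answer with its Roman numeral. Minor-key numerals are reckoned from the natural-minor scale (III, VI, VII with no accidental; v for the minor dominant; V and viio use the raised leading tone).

The chord is a dominant seventh chord on C#.
A dominant resolves down a perfect fifth: C# → F#. In C# minor, F# is scale degree 4, i.e. iv.

iv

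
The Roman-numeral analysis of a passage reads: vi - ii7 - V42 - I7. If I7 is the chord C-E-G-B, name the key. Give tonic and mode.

C major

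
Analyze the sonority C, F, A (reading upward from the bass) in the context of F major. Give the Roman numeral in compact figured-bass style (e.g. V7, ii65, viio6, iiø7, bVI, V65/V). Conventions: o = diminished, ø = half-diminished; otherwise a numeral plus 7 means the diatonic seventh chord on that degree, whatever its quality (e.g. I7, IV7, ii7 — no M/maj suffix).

The pitches F-A-C form a major triad rooted on F.
In F major, F is the tonic; the diatonic major triad there is I.
With C in the bass the chord is in second inversion, so the figured bass is 64.

I64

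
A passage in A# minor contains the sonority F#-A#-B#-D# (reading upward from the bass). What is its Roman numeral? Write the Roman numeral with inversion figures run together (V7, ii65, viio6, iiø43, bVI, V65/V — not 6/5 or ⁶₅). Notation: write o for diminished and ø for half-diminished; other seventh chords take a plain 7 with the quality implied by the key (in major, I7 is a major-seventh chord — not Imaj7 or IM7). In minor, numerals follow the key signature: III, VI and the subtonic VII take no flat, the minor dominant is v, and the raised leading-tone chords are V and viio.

Stacked in thirds the chord is B#-D#-F#-A#: a half-diminished seventh chord on B#.
In A# minor, B# is the supertonic; the diatonic half-diminished seventh chord there is iiø7.
With F# in the bass the chord is in second inversion, so the figured bass is 43.

iiø43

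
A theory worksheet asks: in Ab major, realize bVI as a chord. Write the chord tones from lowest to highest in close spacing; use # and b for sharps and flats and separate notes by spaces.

Scale degree 6 in Ab major is F; lowering it a half step gives Fb. bVI is a major triad on the lowered sixth degree, borrowed from the parallel minor.
So the chord is Fb-Ab-Cb.

Fb Ab Cb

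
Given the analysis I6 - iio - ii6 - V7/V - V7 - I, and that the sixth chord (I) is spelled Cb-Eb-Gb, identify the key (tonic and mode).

The anchor chord is a major triad on Cb, labeled I.
If Cb is scale degree 1 and the mode makes that degree carry a major triad, the tonic is Cb and the mode is major.

Cb major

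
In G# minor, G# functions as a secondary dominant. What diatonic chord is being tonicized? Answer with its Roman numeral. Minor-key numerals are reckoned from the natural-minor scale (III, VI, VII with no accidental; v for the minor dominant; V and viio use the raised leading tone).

iv

The chord is a major triad on G#.
A dominant resolves down a perfect fifth: G# → C#. In G# minor, C# is scale degree 4, i.e. iv.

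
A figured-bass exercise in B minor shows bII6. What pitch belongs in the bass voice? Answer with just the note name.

E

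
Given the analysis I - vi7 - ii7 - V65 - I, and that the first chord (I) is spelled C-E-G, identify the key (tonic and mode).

C major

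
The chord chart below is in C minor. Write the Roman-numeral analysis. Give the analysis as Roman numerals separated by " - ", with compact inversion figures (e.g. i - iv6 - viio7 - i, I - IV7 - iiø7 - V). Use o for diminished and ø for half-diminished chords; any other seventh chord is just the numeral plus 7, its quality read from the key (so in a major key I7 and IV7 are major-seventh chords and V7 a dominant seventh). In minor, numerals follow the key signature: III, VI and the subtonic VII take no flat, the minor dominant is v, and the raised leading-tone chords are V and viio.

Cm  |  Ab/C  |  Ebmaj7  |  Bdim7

i - VI6 - III7 - viio7

Cm: minor triad on C = scale degree 1 → i.
Ab/C: major triad on Ab = scale degree 6 → VI6.
Ebmaj7: major seventh chord on Eb = scale degree 3 → III7.
Bdim7: fully diminished seventh chord on B = scale degree 7 → viio7.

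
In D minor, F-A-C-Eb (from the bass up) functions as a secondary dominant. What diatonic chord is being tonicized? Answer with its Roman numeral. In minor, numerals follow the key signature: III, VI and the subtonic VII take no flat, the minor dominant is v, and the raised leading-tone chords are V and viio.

VI

The chord is a dominant seventh chord on F.
A dominant resolves down a perfect fifth: F → Bb. In D minor, Bb is scale degree 6, i.e. VI.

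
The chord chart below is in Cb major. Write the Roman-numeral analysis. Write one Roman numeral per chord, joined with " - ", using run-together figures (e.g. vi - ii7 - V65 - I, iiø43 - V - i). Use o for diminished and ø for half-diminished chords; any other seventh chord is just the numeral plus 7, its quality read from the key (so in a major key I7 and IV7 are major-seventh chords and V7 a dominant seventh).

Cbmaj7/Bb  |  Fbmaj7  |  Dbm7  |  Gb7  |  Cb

I42 - IV7 - ii7 - V7 - I

Cbmaj7/Bb has root Cb, degree 1 in Cb major, so I42.
Fbmaj7 has root Fb, degree 4 in Cb major, so IV7.
Dbm7: root Db is the supertonic; minor seventh chord there is ii7.
Gb7 has root Gb, degree 5 in Cb major, so V7.
Cb: major triad on Cb = scale degree 1 → I.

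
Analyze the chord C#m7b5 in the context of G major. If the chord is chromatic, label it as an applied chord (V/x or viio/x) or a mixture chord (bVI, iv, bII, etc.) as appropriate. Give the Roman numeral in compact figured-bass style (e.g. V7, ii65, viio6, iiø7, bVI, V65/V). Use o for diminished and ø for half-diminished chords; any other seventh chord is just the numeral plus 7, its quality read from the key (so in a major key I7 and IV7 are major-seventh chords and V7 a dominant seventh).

Stacked in thirds the chord is C#-E-G-B: a half-diminished seventh chord on C#.
C# sits a half step below D (V in G major); a diminished chord there is the applied leading-tone chord of V.

viiø7/V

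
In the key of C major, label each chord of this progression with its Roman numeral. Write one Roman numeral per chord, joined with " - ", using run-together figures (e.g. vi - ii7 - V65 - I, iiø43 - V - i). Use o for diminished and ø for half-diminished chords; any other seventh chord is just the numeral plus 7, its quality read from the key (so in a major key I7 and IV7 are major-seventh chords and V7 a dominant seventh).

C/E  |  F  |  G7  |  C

I6 - IV - V7 - I

C/E: root C is the tonic; major triad there is I6.
F has root F, degree 4 in C major, so IV.
G7: root G is the dominant; dominant seventh chord there is V7.
C has root C, degree 1 in C major, so I.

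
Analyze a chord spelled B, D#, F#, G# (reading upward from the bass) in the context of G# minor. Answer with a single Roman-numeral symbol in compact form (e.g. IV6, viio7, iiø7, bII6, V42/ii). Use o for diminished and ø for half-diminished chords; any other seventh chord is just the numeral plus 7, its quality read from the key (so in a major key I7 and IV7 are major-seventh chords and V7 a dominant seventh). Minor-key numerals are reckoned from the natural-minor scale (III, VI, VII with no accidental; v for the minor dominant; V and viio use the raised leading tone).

i65

The pitches G#-B-D#-F# form a minor seventh chord rooted on G#.
G# is scale degree 1 in G# minor, and a minor seventh chord on that degree is written i7.
With B in the bass the chord is in first inversion, so the figured bass is 65.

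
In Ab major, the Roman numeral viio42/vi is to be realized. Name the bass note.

Db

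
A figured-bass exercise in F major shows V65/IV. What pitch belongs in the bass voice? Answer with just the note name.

A

The applied chord V65/IV is rooted on F: F-A-C-Eb.
The figure 65 means first inversion — the third is in the bass.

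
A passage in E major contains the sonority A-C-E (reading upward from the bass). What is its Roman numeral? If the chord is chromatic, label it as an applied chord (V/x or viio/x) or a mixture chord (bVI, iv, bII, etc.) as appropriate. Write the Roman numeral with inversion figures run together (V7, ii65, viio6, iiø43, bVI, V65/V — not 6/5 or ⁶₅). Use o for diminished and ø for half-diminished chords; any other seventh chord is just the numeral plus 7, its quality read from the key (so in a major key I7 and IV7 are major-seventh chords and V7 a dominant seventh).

The pitches A-C-E form a minor triad rooted on A.
A is the fourth degree of E major. This is the minor subdominant, borrowed from the parallel minor.

iv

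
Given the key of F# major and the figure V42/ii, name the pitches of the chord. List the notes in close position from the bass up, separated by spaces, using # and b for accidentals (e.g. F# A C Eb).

C# D# F## A#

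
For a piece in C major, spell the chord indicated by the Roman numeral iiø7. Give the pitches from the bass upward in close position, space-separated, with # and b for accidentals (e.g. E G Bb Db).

iiø7 is the half-diminished supertonic seventh, borrowed from the parallel minor. In C major that root is D.
So the chord is D-F-Ab-C.

D F Ab C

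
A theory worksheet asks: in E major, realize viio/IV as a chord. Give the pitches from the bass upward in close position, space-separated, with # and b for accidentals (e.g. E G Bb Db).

The slash marks an applied leading-tone chord: viio of IV. In E major, IV is A, so the leading tone to it is G#, a half step below.
Building a diminished triad on G# gives G#-B-D.

G# B D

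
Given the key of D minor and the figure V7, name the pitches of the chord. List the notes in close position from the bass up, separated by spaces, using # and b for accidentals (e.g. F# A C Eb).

A C# E G

In D minor, the fifth degree is A. The dominant is major (leading tone raised), so V is a dominant seventh chord.
That chord is spelled A-C#-E-G.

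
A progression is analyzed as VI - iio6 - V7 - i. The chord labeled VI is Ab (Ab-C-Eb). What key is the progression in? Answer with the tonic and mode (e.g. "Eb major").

C minor

The anchor chord is a major triad on Ab, labeled VI.
VI on Ab implies Ab is the submediant; that puts the tonic at C, and the uppercase numeral fits minor mode.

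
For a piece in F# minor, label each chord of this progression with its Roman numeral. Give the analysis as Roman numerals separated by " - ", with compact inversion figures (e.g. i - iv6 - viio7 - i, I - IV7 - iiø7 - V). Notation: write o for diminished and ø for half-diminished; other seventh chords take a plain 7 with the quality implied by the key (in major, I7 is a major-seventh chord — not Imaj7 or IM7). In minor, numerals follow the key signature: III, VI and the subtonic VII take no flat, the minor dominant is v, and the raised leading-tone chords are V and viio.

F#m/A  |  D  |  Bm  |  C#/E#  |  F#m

i6 - VI - iv - V6 - i

F#m/A: root F# is the tonic; minor triad there is i6.
D: root D is the submediant; major triad there is VI.
Bm: root B is the subdominant; minor triad there is iv.
C#/E#: root C# is the dominant; major triad there is V6.
F#m: minor triad on F# = scale degree 1 → i.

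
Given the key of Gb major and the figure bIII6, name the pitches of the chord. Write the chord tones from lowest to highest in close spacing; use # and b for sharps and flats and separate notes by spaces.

Scale degree 3 in Gb major is Bb; lowering it a half step gives Bbb. bIII6 is a major triad on the lowered third degree, borrowed from the parallel minor.
So the chord is Bbb-Db-Fb.
With the 6 figure the chord is in first inversion; from the bass Db upward in close position it reads Db-Fb-Bbb.

Db Fb Bbb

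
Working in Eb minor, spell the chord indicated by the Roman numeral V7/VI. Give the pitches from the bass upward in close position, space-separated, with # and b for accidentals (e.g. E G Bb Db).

V7/VI is a secondary dominant — the dominant seventh of VI. VI in Eb minor is Cb, so the applied chord's root is Gb, a perfect fifth above.
Building a dominant seventh chord on Gb gives Gb-Bb-Db-Fb.

Gb Bb Db Fb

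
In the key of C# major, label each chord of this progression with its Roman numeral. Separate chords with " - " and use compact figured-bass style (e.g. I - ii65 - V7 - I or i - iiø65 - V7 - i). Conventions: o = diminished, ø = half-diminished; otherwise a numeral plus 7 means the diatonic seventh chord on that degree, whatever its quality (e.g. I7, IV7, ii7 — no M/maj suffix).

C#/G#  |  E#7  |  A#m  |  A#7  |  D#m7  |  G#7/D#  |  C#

I64 - V7/vi - vi - V7/ii - ii7 - V43 - I

C#/G#: major triad on C# = scale degree 1 → I64.
E#7: a dominant seventh chord on E#, the applied dominant of vi → V7/vi.
A#m: root A# is the submediant; minor triad there is vi.
A#7: a dominant seventh chord on A#, the applied dominant of ii → V7/ii.
D#m7 has root D#, degree 2 in C# major, so ii7.
G#7/D# has root G#, degree 5 in C# major, so V43.
C#: root C# is the tonic; major triad there is I.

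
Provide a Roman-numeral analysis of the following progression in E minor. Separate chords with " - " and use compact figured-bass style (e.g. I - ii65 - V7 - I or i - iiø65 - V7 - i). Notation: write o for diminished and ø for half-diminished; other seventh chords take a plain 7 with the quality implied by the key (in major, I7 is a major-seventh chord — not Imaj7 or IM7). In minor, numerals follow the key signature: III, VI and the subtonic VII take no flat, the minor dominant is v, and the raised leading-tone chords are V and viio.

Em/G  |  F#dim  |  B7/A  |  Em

i6 - iio - V42 - i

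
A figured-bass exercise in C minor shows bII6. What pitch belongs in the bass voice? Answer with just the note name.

bII in C minor has root Db; the chord is Db-F-Ab.
The figure 6 means first inversion — the third is in the bass.

F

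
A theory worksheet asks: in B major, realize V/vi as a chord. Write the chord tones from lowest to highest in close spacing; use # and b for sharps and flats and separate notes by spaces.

D# F## A#

The slash means an applied dominant: we want the dominant of vi. In B major, vi is G# minor, and its dominant is built on D#.
Building a major triad on D# gives D#-F##-A#.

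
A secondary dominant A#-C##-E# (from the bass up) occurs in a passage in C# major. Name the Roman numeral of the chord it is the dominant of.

ii

The chord is a major triad on A#.
A dominant resolves down a perfect fifth: A# → D#. In C# major, D# is scale degree 2, i.e. ii.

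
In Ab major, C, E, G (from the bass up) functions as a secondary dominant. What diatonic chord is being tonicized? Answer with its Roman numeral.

vi

The chord is a major triad on C.
A dominant resolves down a perfect fifth: C → F. In Ab major, F is scale degree 6, i.e. vi.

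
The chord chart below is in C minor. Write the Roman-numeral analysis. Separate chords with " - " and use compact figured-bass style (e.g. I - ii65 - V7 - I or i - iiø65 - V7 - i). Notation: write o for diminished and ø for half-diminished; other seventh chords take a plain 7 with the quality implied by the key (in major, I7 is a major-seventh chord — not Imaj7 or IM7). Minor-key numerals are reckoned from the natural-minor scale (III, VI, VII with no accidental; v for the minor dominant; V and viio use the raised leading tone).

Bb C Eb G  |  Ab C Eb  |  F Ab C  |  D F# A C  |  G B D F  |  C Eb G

Bb-C-Eb-G: minor seventh chord on C = scale degree 1 → i42.
Ab-C-Eb has root Ab, degree 6 in C minor, so VI.
F-Ab-C: root F is the subdominant; minor triad there is iv.
D-F#-A-C is the secondary dominant of V (dominant seventh chord on D): V7/V.
G-B-D-F: root G is the dominant; dominant seventh chord there is V7.
C-Eb-G: minor triad on C = scale degree 1 → i.

i42 - VI - iv - V7/V - V7 - i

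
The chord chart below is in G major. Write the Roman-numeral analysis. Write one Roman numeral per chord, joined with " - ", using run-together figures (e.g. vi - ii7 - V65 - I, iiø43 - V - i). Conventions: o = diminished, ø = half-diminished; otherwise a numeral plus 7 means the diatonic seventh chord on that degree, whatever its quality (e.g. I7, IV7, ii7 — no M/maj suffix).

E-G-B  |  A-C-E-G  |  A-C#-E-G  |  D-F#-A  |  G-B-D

vi - ii7 - V7/V - V - I

E-G-B: root E is the submediant; minor triad there is vi.
A-C-E-G has root A, degree 2 in G major, so ii7.
A-C#-E-G: a dominant seventh chord on A, the applied dominant of V → V7/V.
D-F#-A has root D, degree 5 in G major, so V.
G-B-D: major triad on G = scale degree 1 → I.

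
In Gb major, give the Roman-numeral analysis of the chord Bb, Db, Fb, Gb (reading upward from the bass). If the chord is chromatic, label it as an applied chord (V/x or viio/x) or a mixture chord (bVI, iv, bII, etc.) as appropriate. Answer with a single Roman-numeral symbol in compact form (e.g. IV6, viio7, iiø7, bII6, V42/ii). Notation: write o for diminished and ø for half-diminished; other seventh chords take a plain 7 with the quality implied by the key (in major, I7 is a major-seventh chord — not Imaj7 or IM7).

The pitches Gb-Bb-Db-Fb form a dominant seventh chord rooted on Gb.
Gb is not a diatonic chord root with this quality in Gb major, but it lies a perfect fifth above Cb (IV), so the chord functions as an applied dominant of IV.
With Bb in the bass the chord is in first inversion, so the figured bass is 65.

V65/IV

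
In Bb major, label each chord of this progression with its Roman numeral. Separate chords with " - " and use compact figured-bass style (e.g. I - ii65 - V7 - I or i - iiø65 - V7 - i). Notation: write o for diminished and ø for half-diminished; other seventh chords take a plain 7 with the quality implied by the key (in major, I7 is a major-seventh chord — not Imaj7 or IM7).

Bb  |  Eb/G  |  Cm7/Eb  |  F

I - IV6 - ii65 - V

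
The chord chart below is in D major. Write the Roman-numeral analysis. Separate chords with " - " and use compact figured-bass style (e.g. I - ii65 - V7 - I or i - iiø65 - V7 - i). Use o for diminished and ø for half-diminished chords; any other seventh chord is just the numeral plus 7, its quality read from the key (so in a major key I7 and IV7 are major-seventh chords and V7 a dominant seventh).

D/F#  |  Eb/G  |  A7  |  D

I6 - bII6 - V7 - I

D/F#: major triad on D = scale degree 1 → I6.
Eb/G is non-diatonic — a major triad on the lowered supertonic (Eb): the Neapolitan sixth, bII6 (third, G, in the bass — hence the 6).
A7 has root A, degree 5 in D major, so V7.
D: root D is the tonic; major triad there is I.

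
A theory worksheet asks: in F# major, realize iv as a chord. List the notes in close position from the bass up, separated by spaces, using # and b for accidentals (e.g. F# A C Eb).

iv is the minor subdominant, borrowed from the parallel minor. In F# major that root is B.
So the chord is B-D-F#, a minor triad.

B D F#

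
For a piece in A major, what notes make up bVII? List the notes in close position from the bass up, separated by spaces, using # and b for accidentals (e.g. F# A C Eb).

G B D

Scale degree 7 in A major is G#; lowering it a half step gives G. bVII is a major triad on the lowered seventh degree (the subtonic), borrowed from the parallel minor.
So the chord is G-B-D, a major triad.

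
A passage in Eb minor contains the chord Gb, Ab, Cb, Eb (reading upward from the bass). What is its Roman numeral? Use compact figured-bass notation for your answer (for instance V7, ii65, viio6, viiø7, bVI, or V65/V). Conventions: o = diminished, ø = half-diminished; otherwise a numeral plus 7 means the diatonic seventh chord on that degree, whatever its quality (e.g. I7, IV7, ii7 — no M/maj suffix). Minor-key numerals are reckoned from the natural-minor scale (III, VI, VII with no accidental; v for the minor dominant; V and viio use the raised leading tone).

iv42

The pitches Ab-Cb-Eb-Gb form a minor seventh chord rooted on Ab.
Ab is scale degree 4 in Eb minor, and a minor seventh chord on that degree is written iv7.
With Gb in the bass the chord is in third inversion, so the figured bass is 42.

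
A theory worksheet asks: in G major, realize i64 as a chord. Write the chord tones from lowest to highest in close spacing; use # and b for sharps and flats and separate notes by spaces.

D G Bb

i64 is the minor tonic, borrowed from the parallel minor. In G major that root is G.
So the chord is G-Bb-D, a minor triad.
With the 64 figure the chord is in second inversion; from the bass D upward in close position it reads D-G-Bb.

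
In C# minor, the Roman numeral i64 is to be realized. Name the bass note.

G#

i in C# minor has root C#; the chord is C#-E-G#.
The figure 64 means second inversion — the fifth is in the bass.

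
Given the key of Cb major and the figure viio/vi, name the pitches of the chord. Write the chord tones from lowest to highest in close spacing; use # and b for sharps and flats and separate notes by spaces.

G Bb Db

viio/vi is a secondary leading-tone chord. The target vi is Ab in Cb major; the applied chord is rooted a semitone below, on G.
Building a diminished triad on G gives G-Bb-Db.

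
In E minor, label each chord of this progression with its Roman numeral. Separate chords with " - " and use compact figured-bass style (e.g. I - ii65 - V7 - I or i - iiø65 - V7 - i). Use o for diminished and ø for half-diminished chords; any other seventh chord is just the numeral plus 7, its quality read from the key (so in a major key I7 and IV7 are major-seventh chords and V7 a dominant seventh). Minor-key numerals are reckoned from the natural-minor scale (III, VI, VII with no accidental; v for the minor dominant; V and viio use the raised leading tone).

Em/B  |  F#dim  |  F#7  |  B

i64 - iio - V7/V - V

Em/B has root E, degree 1 in E minor, so i64.
F#dim has root F#, degree 2 in E minor, so iio.
F#7: a dominant seventh chord on F#, the applied dominant of V → V7/V.
B: major triad on B = scale degree 5 → V.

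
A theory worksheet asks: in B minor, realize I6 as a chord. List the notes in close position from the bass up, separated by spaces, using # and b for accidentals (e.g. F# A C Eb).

Scale degree 1 in B minor is B; here the chord built on it is altered to a major triad. I6 is the major tonic (Picardy third), borrowed from the parallel major.
So the chord is B-D#-F#, a major triad.
The figured bass 6 indicates first inversion, placing the third (D#) in the bass: D#-F#-B.

D# F# B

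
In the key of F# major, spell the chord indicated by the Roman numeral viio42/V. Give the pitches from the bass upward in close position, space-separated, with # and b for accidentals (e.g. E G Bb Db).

The slash marks an applied leading-tone chord: viio of V. In F# major, V is C#, so the leading tone to it is B#, a half step below.
Building a fully diminished seventh chord on B# gives B#-D#-F#-A.
With the 42 figure the chord is in third inversion; from the bass A upward in close position it reads A-B#-D#-F#.

A B# D# F#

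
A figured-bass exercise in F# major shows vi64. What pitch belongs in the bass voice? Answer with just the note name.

A#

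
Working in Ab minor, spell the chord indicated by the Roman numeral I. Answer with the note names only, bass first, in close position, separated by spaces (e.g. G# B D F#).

Ab C Eb

I is the major tonic (Picardy third), borrowed from the parallel major. In Ab minor that root is Ab.
So the chord is Ab-C-Eb, a major triad.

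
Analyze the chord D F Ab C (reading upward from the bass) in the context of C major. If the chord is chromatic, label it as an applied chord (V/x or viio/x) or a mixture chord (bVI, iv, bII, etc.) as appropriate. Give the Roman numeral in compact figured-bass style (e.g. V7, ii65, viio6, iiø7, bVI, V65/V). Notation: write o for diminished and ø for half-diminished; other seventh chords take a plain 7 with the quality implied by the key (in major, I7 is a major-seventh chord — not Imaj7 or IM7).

iiø7

Stacked in thirds the chord is D-F-Ab-C: a half-diminished seventh chord on D.
D is the second degree of C major. This is the half-diminished supertonic seventh, borrowed from the parallel minor.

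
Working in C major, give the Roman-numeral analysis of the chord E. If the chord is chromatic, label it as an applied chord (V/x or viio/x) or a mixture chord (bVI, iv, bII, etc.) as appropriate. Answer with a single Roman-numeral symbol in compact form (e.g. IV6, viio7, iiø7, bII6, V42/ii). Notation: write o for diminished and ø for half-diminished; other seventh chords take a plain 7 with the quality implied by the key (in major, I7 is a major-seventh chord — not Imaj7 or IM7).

V/vi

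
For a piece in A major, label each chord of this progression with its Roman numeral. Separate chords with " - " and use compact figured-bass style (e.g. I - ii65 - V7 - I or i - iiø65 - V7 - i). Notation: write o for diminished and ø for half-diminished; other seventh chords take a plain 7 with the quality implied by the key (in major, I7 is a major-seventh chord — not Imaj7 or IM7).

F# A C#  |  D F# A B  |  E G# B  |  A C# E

vi - ii65 - V - I

F#-A-C#: root F# is the submediant; minor triad there is vi.
D-F#-A-B: root B is the supertonic; minor seventh chord there is ii65.
E-G#-B: root E is the dominant; major triad there is V.
A-C#-E: major triad on A = scale degree 1 → I.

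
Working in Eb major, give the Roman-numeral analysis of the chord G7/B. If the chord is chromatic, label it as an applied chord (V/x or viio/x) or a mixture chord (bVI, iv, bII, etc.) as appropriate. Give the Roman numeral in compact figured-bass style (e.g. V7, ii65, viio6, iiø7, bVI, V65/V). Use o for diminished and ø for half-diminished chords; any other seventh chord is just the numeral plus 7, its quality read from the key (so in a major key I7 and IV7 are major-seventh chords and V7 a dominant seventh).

V65/vi

The pitches G-B-D-F form a dominant seventh chord rooted on G.
G is not a diatonic chord root with this quality in Eb major, but it lies a perfect fifth above C (vi), so the chord functions as an applied dominant of vi.
With B in the bass the chord is in first inversion, so the figured bass is 65.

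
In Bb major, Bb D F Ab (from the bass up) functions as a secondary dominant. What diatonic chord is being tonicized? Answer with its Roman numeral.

IV

The chord is a dominant seventh chord on Bb.
A dominant resolves down a perfect fifth: Bb → Eb. In Bb major, Eb is scale degree 4, i.e. IV.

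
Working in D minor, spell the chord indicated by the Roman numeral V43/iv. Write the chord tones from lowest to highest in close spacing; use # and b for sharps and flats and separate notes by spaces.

A C D F#

The slash means an applied dominant: we want the dominant of iv. In D minor, iv is G minor, and its dominant is built on D.
Building a dominant seventh chord on D gives D-F#-A-C.
The figured bass 43 indicates second inversion, placing the fifth (A) in the bass: A-C-D-F#.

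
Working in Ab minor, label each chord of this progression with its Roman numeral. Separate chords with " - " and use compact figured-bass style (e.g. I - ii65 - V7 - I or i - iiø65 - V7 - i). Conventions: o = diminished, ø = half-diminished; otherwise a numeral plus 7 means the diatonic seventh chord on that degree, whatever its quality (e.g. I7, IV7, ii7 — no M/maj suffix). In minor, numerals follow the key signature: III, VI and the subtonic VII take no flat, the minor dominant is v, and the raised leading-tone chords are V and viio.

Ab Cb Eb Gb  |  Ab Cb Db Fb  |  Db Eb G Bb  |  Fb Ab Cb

i7 - iv43 - V42 - VI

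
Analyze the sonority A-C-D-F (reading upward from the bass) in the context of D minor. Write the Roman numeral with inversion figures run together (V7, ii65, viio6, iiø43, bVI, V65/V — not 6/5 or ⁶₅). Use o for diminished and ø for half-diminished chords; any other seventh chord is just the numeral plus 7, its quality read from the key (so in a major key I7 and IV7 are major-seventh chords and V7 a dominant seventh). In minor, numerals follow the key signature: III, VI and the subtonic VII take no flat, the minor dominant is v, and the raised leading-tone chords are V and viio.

i43

The pitches D-F-A-C form a minor seventh chord rooted on D.
D is scale degree 1 in D minor, and a minor seventh chord on that degree is written i7.
With A in the bass the chord is in second inversion, so the figured bass is 43.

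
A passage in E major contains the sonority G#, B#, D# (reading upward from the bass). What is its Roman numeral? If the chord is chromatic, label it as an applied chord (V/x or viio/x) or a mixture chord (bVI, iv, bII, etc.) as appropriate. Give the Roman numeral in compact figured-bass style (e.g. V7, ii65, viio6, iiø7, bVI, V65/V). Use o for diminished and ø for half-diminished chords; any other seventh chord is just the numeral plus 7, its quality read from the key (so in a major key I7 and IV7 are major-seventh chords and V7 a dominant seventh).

V/vi

The pitches G#-B#-D# form a major triad rooted on G#.
G# is not a diatonic chord root with this quality in E major, but it lies a perfect fifth above C# (vi), so the chord functions as an applied dominant of vi.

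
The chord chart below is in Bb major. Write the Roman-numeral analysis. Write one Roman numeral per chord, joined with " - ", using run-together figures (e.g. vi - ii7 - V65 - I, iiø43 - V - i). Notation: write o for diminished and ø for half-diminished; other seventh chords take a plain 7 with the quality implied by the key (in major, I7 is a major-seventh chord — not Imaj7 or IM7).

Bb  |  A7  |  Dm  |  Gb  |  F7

I - V7/iii - iii - bVI - V7

Bb: root Bb is the tonic; major triad there is I.
A7: a dominant seventh chord on A, the applied dominant of iii → V7/iii.
Dm has root D, degree 3 in Bb major, so iii.
Gb is non-diatonic — bVI, a mixture chord from Bb minor.
F7 has root F, degree 5 in Bb major, so V7.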